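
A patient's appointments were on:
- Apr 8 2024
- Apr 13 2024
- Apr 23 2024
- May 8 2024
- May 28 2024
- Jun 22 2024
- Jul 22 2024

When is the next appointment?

Aug 26 2024

Intervals are 5, 10, 15, 20, 25, 30 days — an arithmetic progression with common difference 5.
Next gap: 35 days. Jul 22 2024 + 35 days = Aug 26 2024.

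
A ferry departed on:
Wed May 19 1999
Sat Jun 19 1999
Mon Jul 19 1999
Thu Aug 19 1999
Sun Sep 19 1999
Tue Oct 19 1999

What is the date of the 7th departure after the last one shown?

Each date is the 19th; the gaps (31, 30, 31, 31, 30) track the month lengths.
The rule is the 19th of each month.
November 1999: Fri Nov 19 1999.
December 1999: Sun Dec 19 1999.
January 2000: Wed Jan 19 2000.
Next: February 2000 → Sat Feb 19 2000.
March 2000: Sun Mar 19 2000.
April 2000: Wed Apr 19 2000.
Next: May 2000 → Fri May 19 2000.

Fri May 19 2000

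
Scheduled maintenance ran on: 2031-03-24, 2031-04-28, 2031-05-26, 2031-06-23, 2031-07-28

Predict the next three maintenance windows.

2031-08-25, 2031-09-22, 2031-10-27

These are Mondays at 28- or 35-day spacing (35, 28, 28, 35).
The pattern: 4th Monday of the month.
4th Monday of August 2031: 2031-08-25.
4th Monday of September 2031: 2031-09-22.
October 2031 — 4th Monday is 2031-10-27.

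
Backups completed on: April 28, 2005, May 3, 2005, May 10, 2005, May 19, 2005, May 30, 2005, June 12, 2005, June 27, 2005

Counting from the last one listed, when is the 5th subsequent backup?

The spacing grows by 2 each time: 5, 7, 9, 11, 13, 15 days.
Next gap: 17 days. June 27, 2005 + 17 days = July 14, 2005.
Next gap: 19 days. July 14, 2005 + 19 days = August 2, 2005.
Next gap: 21 days. August 2, 2005 + 21 days = August 23, 2005.
Next gap: 23 days. August 23, 2005 + 23 days = September 15, 2005.
Next gap: 25 days. September 15, 2005 + 25 days = October 10, 2005.

October 10, 2005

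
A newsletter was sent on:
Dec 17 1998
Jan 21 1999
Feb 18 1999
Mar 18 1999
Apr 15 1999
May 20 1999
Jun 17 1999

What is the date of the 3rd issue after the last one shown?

Sep 16 1999

Gaps: 35, 28, 28, 28, 35, 28 days — a mix of 28 and 35. Every date is a Thursday.
Each is the 3rd Thursday of its month.
July 1999 — 3rd Thursday is Jul 15 1999.
3rd Thursday of August 1999: Aug 19 1999.
September 1999 — 3rd Thursday is Sep 16 1999.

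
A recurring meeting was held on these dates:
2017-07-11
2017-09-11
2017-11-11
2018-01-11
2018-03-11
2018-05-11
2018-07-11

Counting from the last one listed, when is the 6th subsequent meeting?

Each date is the 11th; the gaps (62, 61, 61, 59, 61, 61) track the month lengths.
The rule is the 11th of every 2 months.
Next: September 2018 → 2018-09-11.
Next: November 2018 → 2018-11-11.
Next: January 2019 → 2019-01-11.
March 2019: 2019-03-11.
Next: May 2019 → 2019-05-11.
July 2019: 2019-07-11.

2019-07-11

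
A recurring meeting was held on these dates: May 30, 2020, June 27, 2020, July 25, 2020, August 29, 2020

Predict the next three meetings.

September 26, 2020; October 31, 2020; November 28, 2020

All Saturdays; the gaps (28, 28, 35) vary with month length.
This is the last Saturday of each month.
Last Saturday of September 2020: September 26, 2020.
October 2020 ends with Saturday October 31, 2020.
November 2020 ends with Saturday November 28, 2020.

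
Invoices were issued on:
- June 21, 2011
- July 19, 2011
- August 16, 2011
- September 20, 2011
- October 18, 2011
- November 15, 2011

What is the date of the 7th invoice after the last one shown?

June 19, 2012

All dates are Tuesdays, 28, 28, 35, 28, 28 days apart.
Specifically, the 3rd Tuesday of each month.
3rd Tuesday of December 2011: December 20, 2011.
January 2012 — 3rd Tuesday is January 17, 2012.
3rd Tuesday of February 2012: February 21, 2012.
3rd Tuesday of March 2012: March 20, 2012.
April 2012 — 3rd Tuesday is April 17, 2012.
3rd Tuesday of May 2012: May 15, 2012.
June 2012 — 3rd Tuesday is June 19, 2012.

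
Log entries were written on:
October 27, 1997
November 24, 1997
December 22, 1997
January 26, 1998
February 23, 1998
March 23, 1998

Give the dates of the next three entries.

April 27, 1998; May 25, 1998; June 22, 1998

These are Mondays at 28- or 35-day spacing (28, 28, 35, 28, 28).
The pattern: 4th Monday of the month.
4th Monday of April 1998: April 27, 1998.
May 1998 — 4th Monday is May 25, 1998.
4th Monday of June 1998: June 22, 1998.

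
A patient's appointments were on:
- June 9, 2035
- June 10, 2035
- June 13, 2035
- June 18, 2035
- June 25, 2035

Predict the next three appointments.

July 4, 2035; July 15, 2035; July 28, 2035

Intervals are 1, 3, 5, 7 days — an arithmetic progression with common difference 2.
Next gap: 9 days. June 25, 2035 + 9 days = July 4, 2035.
Next gap: 11 days. July 4, 2035 + 11 days = July 15, 2035.
Next gap: 13 days. July 15, 2035 + 13 days = July 28, 2035.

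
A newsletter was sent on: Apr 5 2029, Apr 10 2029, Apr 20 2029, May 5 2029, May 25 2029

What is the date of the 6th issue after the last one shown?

Jan 5 2030

Gaps: 5, 10, 15, 20 days — each gap is 5 larger than the previous one.
Next gap: 25 days. May 25 2029 + 25 days = Jun 19 2029.
Next gap: 30 days. Jun 19 2029 + 30 days = Jul 19 2029.
Next gap: 35 days. Jul 19 2029 + 35 days = Aug 23 2029.
Next gap: 40 days. Aug 23 2029 + 40 days = Oct 2 2029.
Next gap: 45 days. Oct 2 2029 + 45 days = Nov 16 2029.
Next gap: 50 days. Nov 16 2029 + 50 days = Jan 5 2030.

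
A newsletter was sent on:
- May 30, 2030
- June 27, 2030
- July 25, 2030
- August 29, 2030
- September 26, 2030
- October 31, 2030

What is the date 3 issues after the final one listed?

All Thursdays; the gaps (28, 28, 35, 28, 35) vary with month length.
This is the last Thursday of each month.
Last Thursday of November 2030: November 28, 2030.
December 2030 ends with Thursday December 26, 2030.
January 2031 ends with Thursday January 30, 2031.

January 30, 2031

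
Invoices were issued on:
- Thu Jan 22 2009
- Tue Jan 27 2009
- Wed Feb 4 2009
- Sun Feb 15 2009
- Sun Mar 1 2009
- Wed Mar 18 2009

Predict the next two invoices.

Intervals are 5, 8, 11, 14, 17 days — an arithmetic progression with common difference 3.
Next gap: 20 days. Wed Mar 18 2009 + 20 days = Tue Apr 7 2009.
Next gap: 23 days. Tue Apr 7 2009 + 23 days = Thu Apr 30 2009.

Tue Apr 7 2009, Thu Apr 30 2009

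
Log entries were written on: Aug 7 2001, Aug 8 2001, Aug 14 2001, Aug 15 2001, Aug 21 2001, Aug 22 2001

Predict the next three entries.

Aug 28 2001, Aug 29 2001, Sep 4 2001

Every event lands on a Tuesday or Wednesday (gaps cycle 1, 6, 1, 6, 1).
So the schedule is: every Tuesday and Wednesday.
The following Tuesday is Aug 28 2001.
The following Wednesday is Aug 29 2001.
The following Tuesday is Sep 4 2001.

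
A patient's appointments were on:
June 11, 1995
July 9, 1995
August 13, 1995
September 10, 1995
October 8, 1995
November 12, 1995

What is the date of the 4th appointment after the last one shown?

March 10, 1996

These are Sundays at 28- or 35-day spacing (28, 35, 28, 28, 35).
The pattern: 2nd Sunday of the month.
2nd Sunday of December 1995: December 10, 1995.
2nd Sunday of January 1996: January 14, 1996.
2nd Sunday of February 1996: February 11, 1996.
2nd Sunday of March 1996: March 10, 1996.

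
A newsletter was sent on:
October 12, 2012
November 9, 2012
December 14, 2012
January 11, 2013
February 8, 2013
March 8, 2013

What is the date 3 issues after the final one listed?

Gaps: 28, 35, 28, 28, 28 days — a mix of 28 and 35. Every date is a Friday.
Each is the 2nd Friday of its month.
April 2013 — 2nd Friday is April 12, 2013.
2nd Friday of May 2013: May 10, 2013.
2nd Friday of June 2013: June 14, 2013.

June 14, 2013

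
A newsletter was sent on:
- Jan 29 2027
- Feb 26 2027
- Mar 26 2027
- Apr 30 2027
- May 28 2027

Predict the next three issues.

Jun 25 2027, Jul 30 2027, Aug 27 2027

Every date is a Friday; gaps 28, 28, 35, 28 days.
Each is the last Friday of its month (at least one falls on the 29th or later, ruling out '4th Friday').
June 2027 ends with Friday Jun 25 2027.
Last Friday of July 2027: Jul 30 2027.
August 2027 ends with Friday Aug 27 2027.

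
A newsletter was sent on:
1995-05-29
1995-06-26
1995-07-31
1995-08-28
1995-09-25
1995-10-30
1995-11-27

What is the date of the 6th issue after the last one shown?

All Mondays; the gaps (28, 35, 28, 28, 35, 28) vary with month length.
This is the last Monday of each month.
Last Monday of December 1995: 1995-12-25.
Last Monday of January 1996: 1996-01-29.
Last Monday of February 1996: 1996-02-26.
March 1996 ends with Monday 1996-03-25.
April 1996 ends with Monday 1996-04-29.
Last Monday of May 1996: 1996-05-27.

1996-05-27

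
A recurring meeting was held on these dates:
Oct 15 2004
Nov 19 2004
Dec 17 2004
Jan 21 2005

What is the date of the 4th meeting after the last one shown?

May 20 2005

Gaps: 35, 28, 35 days — a mix of 28 and 35. Every date is a Friday.
Each is the 3rd Friday of its month.
February 2005 — 3rd Friday is Feb 18 2005.
3rd Friday of March 2005: Mar 18 2005.
April 2005 — 3rd Friday is Apr 15 2005.
3rd Friday of May 2005: May 20 2005.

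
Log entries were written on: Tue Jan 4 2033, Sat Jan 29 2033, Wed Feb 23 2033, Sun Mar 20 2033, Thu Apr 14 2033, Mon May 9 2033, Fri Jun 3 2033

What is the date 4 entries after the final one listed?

Gaps between consecutive events: 25, 25, 25, 25, 25, 25 days — a constant 25-day interval.
Fri Jun 3 2033 + 25 days = Tue Jun 28 2033.
Tue Jun 28 2033 + 25 days = Sat Jul 23 2033.
Sat Jul 23 2033 + 25 days = Wed Aug 17 2033.
Wed Aug 17 2033 + 25 days = Sun Sep 11 2033.

Sun Sep 11 2033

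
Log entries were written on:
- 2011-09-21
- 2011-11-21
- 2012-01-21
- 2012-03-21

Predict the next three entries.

2012-05-21, 2012-07-21, 2012-09-21

Each date is the 21st; the gaps (61, 61, 60) track the month lengths.
The rule is the 21st of every 2 months.
May 2012: 2012-05-21.
July 2012: 2012-07-21.
September 2012: 2012-09-21.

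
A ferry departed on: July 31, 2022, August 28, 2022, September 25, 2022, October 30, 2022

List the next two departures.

November 27, 2022; December 25, 2022

These are Sundays with 28, 28, 35-day gaps.
Each is the final Sunday of its month — July 31, 2022 is past the 28th, so '4th Sunday' doesn't fit.
November 2022 ends with Sunday November 27, 2022.
Last Sunday of December 2022: December 25, 2022.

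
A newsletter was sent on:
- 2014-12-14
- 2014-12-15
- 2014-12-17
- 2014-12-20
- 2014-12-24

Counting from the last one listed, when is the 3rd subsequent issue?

Intervals are 1, 2, 3, 4 days — an arithmetic progression with common difference 1.
Next gap: 5 days. 2014-12-24 + 5 days = 2014-12-29.
Next gap: 6 days. 2014-12-29 + 6 days = 2015-01-04.
Next gap: 7 days. 2015-01-04 + 7 days = 2015-01-11.

2015-01-11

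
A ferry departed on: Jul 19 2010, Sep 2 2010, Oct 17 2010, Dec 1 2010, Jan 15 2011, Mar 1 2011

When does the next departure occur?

Apr 15 2011

Gaps between consecutive events: 45, 45, 45, 45, 45 days — a constant 45-day interval.
Mar 1 2011 + 45 days = Apr 15 2011.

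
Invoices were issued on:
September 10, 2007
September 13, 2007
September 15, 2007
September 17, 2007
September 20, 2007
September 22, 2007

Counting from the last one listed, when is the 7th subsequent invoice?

The gap pattern 3, 2, 2, 3, 2 repeats every 3 events.
These are the Mondays, Thursdays and Saturdays of each week.
The following Monday is September 24, 2007.
Next Thursday: September 27, 2007.
The following Saturday is September 29, 2007.
The following Monday is October 1, 2007.
Next Thursday: October 4, 2007.
The following Saturday is October 6, 2007.
Next Monday: October 8, 2007.

October 8, 2007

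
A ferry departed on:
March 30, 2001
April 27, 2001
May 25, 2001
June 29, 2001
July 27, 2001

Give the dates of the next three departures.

August 31, 2001; September 28, 2001; October 26, 2001

These are Fridays with 28, 28, 35, 28-day gaps.
Each is the final Friday of its month — March 30, 2001 is past the 28th, so '4th Friday' doesn't fit.
Last Friday of August 2001: August 31, 2001.
Last Friday of September 2001: September 28, 2001.
Last Friday of October 2001: October 26, 2001.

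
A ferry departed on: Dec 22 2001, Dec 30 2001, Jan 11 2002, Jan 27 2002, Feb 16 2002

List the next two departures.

Mar 12 2002, Apr 9 2002

Gaps: 8, 12, 16, 20 days — each gap is 4 larger than the previous one.
Next gap: 24 days. Feb 16 2002 + 24 days = Mar 12 2002.
Next gap: 28 days. Mar 12 2002 + 28 days = Apr 9 2002.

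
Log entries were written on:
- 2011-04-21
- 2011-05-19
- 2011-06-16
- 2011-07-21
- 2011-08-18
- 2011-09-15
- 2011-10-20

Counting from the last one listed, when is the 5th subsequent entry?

Gaps: 28, 28, 35, 28, 28, 35 days — a mix of 28 and 35. Every date is a Thursday.
Each is the 3rd Thursday of its month.
November 2011 — 3rd Thursday is 2011-11-17.
December 2011 — 3rd Thursday is 2011-12-15.
January 2012 — 3rd Thursday is 2012-01-19.
February 2012 — 3rd Thursday is 2012-02-16.
3rd Thursday of March 2012: 2012-03-15.

2012-03-15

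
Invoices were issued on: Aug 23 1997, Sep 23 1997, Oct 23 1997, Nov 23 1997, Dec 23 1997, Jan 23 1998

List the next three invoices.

Feb 23 1998, Mar 23 1998, Apr 23 1998

Each date is the 23rd; the gaps (31, 30, 31, 30, 31) track the month lengths.
The rule is the 23rd of each month.
February 1998: Feb 23 1998.
Next: March 1998 → Mar 23 1998.
Next: April 1998 → Apr 23 1998.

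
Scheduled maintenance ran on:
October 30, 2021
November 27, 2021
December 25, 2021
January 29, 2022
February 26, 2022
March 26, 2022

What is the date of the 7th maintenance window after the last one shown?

October 29, 2022

These are Saturdays with 28, 28, 35, 28, 28-day gaps.
Each is the final Saturday of its month — October 30, 2021 is past the 28th, so '4th Saturday' doesn't fit.
Last Saturday of April 2022: April 30, 2022.
May 2022 ends with Saturday May 28, 2022.
Last Saturday of June 2022: June 25, 2022.
July 2022 ends with Saturday July 30, 2022.
Last Saturday of August 2022: August 27, 2022.
Last Saturday of September 2022: September 24, 2022.
October 2022 ends with Saturday October 29, 2022.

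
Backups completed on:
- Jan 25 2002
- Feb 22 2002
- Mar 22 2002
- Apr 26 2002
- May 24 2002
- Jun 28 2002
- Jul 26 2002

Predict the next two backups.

Gaps: 28, 28, 35, 28, 35, 28 days — a mix of 28 and 35. Every date is a Friday.
Each is the 4th Friday of its month.
August 2002 — 4th Friday is Aug 23 2002.
September 2002 — 4th Friday is Sep 27 2002.

Aug 23 2002, Sep 27 2002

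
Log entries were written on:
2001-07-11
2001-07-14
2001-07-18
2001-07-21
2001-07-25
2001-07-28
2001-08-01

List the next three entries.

2001-08-04, 2001-08-08, 2001-08-11

Every event lands on a Wednesday or Saturday (gaps cycle 3, 4, 3, 4, 3, 4).
So the schedule is: every Wednesday and Saturday.
Next Saturday: 2001-08-04.
Next Wednesday: 2001-08-08.
The following Saturday is 2001-08-11.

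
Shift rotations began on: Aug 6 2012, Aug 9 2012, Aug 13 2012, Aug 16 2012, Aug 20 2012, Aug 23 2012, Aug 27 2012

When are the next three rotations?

Gaps: 3, 4, 3, 4, 3, 4 days — not constant, but cyclic with period 2.
The events fall on every Monday and Thursday.
The following Thursday is Aug 30 2012.
Next Monday: Sep 3 2012.
Next Thursday: Sep 6 2012.

Aug 30 2012, Sep 3 2012, Sep 6 2012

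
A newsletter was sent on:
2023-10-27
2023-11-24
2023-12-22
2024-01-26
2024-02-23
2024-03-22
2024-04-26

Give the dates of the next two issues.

These are Fridays at 28- or 35-day spacing (28, 28, 35, 28, 28, 35).
The pattern: 4th Friday of the month.
May 2024 — 4th Friday is 2024-05-24.
June 2024 — 4th Friday is 2024-06-28.

2024-05-24, 2024-06-28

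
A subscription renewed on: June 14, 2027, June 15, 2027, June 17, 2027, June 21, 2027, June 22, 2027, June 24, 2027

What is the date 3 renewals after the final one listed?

The gap pattern 1, 2, 4, 1, 2 repeats every 3 events.
These are the Mondays, Tuesdays and Thursdays of each week.
Next Monday: June 28, 2027.
The following Tuesday is June 29, 2027.
Next Thursday: July 1, 2027.

July 1, 2027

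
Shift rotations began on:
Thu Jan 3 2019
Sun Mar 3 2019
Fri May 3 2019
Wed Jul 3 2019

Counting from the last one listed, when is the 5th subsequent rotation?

Each date is the 3rd; the gaps (59, 61, 61) track the month lengths.
The rule is the 3rd of every 2 months.
September 2019: Tue Sep 3 2019.
November 2019: Sun Nov 3 2019.
Next: January 2020 → Fri Jan 3 2020.
March 2020: Tue Mar 3 2020.
Next: May 2020 → Sun May 3 2020.

Sun May 3 2020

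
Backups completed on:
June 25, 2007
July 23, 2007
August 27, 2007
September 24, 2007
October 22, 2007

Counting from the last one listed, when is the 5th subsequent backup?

March 24, 2008

All dates are Mondays, 28, 35, 28, 28 days apart.
Specifically, the 4th Monday of each month.
4th Monday of November 2007: November 26, 2007.
4th Monday of December 2007: December 24, 2007.
4th Monday of January 2008: January 28, 2008.
February 2008 — 4th Monday is February 25, 2008.
4th Monday of March 2008: March 24, 2008.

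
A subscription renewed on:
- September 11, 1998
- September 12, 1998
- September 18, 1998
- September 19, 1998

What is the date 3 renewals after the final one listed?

October 2, 1998

The gap pattern 1, 6, 1 repeats every 2 events.
These are the Fridays and Saturdays of each week.
Next Friday: September 25, 1998.
The following Saturday is September 26, 1998.
The following Friday is October 2, 1998.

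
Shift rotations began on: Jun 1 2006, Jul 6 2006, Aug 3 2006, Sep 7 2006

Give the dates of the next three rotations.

Oct 5 2006, Nov 2 2006, Dec 7 2006

Gaps: 35, 28, 35 days — a mix of 28 and 35. Every date is a Thursday.
Each is the 1st Thursday of its month.
1st Thursday of October 2006: Oct 5 2006.
1st Thursday of November 2006: Nov 2 2006.
December 2006 — 1st Thursday is Dec 7 2006.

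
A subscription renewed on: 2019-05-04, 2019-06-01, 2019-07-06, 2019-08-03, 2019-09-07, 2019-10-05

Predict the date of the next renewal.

These are Saturdays at 28- or 35-day spacing (28, 35, 28, 35, 28).
The pattern: 1st Saturday of the month.
November 2019 — 1st Saturday is 2019-11-02.

2019-11-02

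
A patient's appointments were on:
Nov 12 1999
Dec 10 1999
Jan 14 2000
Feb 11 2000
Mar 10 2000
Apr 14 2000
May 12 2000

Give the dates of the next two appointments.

All dates are Fridays, 28, 35, 28, 28, 35, 28 days apart.
Specifically, the 2nd Friday of each month.
2nd Friday of June 2000: Jun 9 2000.
2nd Friday of July 2000: Jul 14 2000.

Jun 9 2000, Jul 14 2000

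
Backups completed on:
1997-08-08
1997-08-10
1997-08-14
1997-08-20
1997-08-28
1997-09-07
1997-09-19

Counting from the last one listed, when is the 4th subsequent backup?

1997-11-26

The spacing grows by 2 each time: 2, 4, 6, 8, 10, 12 days.
Next gap: 14 days. 1997-09-19 + 14 days = 1997-10-03.
Next gap: 16 days. 1997-10-03 + 16 days = 1997-10-19.
Next gap: 18 days. 1997-10-19 + 18 days = 1997-11-06.
Next gap: 20 days. 1997-11-06 + 20 days = 1997-11-26.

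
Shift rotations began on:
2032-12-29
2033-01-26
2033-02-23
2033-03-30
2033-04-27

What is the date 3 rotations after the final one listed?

2033-07-27

These are Wednesdays with 28, 28, 35, 28-day gaps.
Each is the final Wednesday of its month — 2032-12-29 is past the 28th, so '4th Wednesday' doesn't fit.
May 2033 ends with Wednesday 2033-05-25.
Last Wednesday of June 2033: 2033-06-29.
July 2033 ends with Wednesday 2033-07-27.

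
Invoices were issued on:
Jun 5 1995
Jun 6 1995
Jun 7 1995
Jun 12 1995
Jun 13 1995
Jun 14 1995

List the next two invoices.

Gaps: 1, 1, 5, 1, 1 days — not constant, but cyclic with period 3.
The events fall on every Monday, Tuesday and Wednesday.
The following Monday is Jun 19 1995.
The following Tuesday is Jun 20 1995.

Jun 19 1995, Jun 20 1995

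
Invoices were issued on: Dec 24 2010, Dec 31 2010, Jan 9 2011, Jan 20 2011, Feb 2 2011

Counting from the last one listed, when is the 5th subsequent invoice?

May 8 2011

The spacing grows by 2 each time: 7, 9, 11, 13 days.
Next gap: 15 days. Feb 2 2011 + 15 days = Feb 17 2011.
Next gap: 17 days. Feb 17 2011 + 17 days = Mar 6 2011.
Next gap: 19 days. Mar 6 2011 + 19 days = Mar 25 2011.
Next gap: 21 days. Mar 25 2011 + 21 days = Apr 15 2011.
Next gap: 23 days. Apr 15 2011 + 23 days = May 8 2011.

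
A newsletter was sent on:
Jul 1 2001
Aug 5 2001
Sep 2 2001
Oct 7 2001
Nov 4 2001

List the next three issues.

Dec 2 2001, Jan 6 2002, Feb 3 2002

Gaps: 35, 28, 35, 28 days — a mix of 28 and 35. Every date is a Sunday.
Each is the 1st Sunday of its month.
December 2001 — 1st Sunday is Dec 2 2001.
January 2002 — 1st Sunday is Jan 6 2002.
February 2002 — 1st Sunday is Feb 3 2002.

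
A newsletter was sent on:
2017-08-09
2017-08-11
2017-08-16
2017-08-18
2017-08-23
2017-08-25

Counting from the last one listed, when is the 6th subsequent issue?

Gaps: 2, 5, 2, 5, 2 days — not constant, but cyclic with period 2.
The events fall on every Wednesday and Friday.
Next Wednesday: 2017-08-30.
The following Friday is 2017-09-01.
Next Wednesday: 2017-09-06.
The following Friday is 2017-09-08.
The following Wednesday is 2017-09-13.
Next Friday: 2017-09-15.

2017-09-15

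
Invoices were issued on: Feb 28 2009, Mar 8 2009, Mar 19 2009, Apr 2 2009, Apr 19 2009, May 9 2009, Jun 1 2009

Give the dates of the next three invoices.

Gaps: 8, 11, 14, 17, 20, 23 days — each gap is 3 larger than the previous one.
Next gap: 26 days. Jun 1 2009 + 26 days = Jun 27 2009.
Next gap: 29 days. Jun 27 2009 + 29 days = Jul 26 2009.
Next gap: 32 days. Jul 26 2009 + 32 days = Aug 27 2009.

Jun 27 2009, Jul 26 2009, Aug 27 2009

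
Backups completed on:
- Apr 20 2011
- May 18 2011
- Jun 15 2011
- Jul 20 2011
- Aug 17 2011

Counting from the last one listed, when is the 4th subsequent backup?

Dec 21 2011

These are Wednesdays at 28- or 35-day spacing (28, 28, 35, 28).
The pattern: 3rd Wednesday of the month.
September 2011 — 3rd Wednesday is Sep 21 2011.
October 2011 — 3rd Wednesday is Oct 19 2011.
3rd Wednesday of November 2011: Nov 16 2011.
December 2011 — 3rd Wednesday is Dec 21 2011.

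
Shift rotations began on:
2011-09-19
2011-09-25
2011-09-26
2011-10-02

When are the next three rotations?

Every event lands on a Monday or Sunday (gaps cycle 6, 1, 6).
So the schedule is: every Monday and Sunday.
The following Monday is 2011-10-03.
The following Sunday is 2011-10-09.
Next Monday: 2011-10-10.

2011-10-03, 2011-10-09, 2011-10-10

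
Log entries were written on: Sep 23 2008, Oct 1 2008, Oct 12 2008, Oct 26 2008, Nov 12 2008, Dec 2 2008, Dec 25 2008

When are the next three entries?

Jan 20 2009, Feb 18 2009, Mar 22 2009

Intervals are 8, 11, 14, 17, 20, 23 days — an arithmetic progression with common difference 3.
Next gap: 26 days. Dec 25 2008 + 26 days = Jan 20 2009.
Next gap: 29 days. Jan 20 2009 + 29 days = Feb 18 2009.
Next gap: 32 days. Feb 18 2009 + 32 days = Mar 22 2009.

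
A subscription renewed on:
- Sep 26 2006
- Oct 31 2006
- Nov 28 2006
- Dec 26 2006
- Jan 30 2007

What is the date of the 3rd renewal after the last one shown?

Apr 24 2007

These are Tuesdays with 35, 28, 28, 35-day gaps.
Each is the final Tuesday of its month — Oct 31 2006 is past the 28th, so '4th Tuesday' doesn't fit.
Last Tuesday of February 2007: Feb 27 2007.
Last Tuesday of March 2007: Mar 27 2007.
Last Tuesday of April 2007: Apr 24 2007.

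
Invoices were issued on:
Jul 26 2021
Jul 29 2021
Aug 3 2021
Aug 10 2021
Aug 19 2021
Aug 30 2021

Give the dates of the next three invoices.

Sep 12 2021, Sep 27 2021, Oct 14 2021

Intervals are 3, 5, 7, 9, 11 days — an arithmetic progression with common difference 2.
Next gap: 13 days. Aug 30 2021 + 13 days = Sep 12 2021.
Next gap: 15 days. Sep 12 2021 + 15 days = Sep 27 2021.
Next gap: 17 days. Sep 27 2021 + 17 days = Oct 14 2021.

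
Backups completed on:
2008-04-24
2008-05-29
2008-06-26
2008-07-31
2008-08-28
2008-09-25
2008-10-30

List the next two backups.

2008-11-27, 2008-12-25

All Thursdays; the gaps (35, 28, 35, 28, 28, 35) vary with month length.
This is the last Thursday of each month.
Last Thursday of November 2008: 2008-11-27.
Last Thursday of December 2008: 2008-12-25.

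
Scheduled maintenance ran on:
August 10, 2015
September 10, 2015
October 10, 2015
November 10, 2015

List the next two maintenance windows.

December 10, 2015; January 10, 2016

Each date is the 10th; the gaps (31, 30, 31) track the month lengths.
The rule is the 10th of each month.
Next: December 2015 → December 10, 2015.
Next: January 2016 → January 10, 2016.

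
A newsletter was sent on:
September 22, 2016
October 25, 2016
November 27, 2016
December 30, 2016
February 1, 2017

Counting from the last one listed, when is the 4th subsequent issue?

June 13, 2017

The spacing is 33, 33, 33, 33 days — always 33 days.
February 1, 2017 + 33 days = March 6, 2017.
March 6, 2017 + 33 days = April 8, 2017.
April 8, 2017 + 33 days = May 11, 2017.
May 11, 2017 + 33 days = June 13, 2017.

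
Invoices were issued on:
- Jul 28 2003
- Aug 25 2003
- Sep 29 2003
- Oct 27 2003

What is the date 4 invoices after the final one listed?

Feb 23 2004

All Mondays; the gaps (28, 35, 28) vary with month length.
This is the last Monday of each month.
Last Monday of November 2003: Nov 24 2003.
Last Monday of December 2003: Dec 29 2003.
Last Monday of January 2004: Jan 26 2004.
Last Monday of February 2004: Feb 23 2004.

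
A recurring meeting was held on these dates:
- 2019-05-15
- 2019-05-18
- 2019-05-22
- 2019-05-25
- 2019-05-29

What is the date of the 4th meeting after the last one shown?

2019-06-12

Gaps: 3, 4, 3, 4 days — not constant, but cyclic with period 2.
The events fall on every Wednesday and Saturday.
Next Saturday: 2019-06-01.
The following Wednesday is 2019-06-05.
The following Saturday is 2019-06-08.
Next Wednesday: 2019-06-12.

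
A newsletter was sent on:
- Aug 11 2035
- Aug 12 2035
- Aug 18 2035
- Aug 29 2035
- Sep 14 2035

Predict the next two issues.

Oct 5 2035, Oct 31 2035

Intervals are 1, 6, 11, 16 days — an arithmetic progression with common difference 5.
Next gap: 21 days. Sep 14 2035 + 21 days = Oct 5 2035.
Next gap: 26 days. Oct 5 2035 + 26 days = Oct 31 2035.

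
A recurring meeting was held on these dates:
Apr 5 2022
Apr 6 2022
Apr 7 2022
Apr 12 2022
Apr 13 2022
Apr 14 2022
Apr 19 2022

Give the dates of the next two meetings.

The gap pattern 1, 1, 5, 1, 1, 5 repeats every 3 events.
These are the Tuesdays, Wednesdays and Thursdays of each week.
The following Wednesday is Apr 20 2022.
Next Thursday: Apr 21 2022.

Apr 20 2022, Apr 21 2022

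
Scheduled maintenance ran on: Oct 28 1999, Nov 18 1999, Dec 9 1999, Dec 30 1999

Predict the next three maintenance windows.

Jan 20 2000, Feb 10 2000, Mar 2 2000

The spacing is 21, 21, 21 days — always 21 days.
Dec 30 1999 + 21 days = Jan 20 2000.
Jan 20 2000 + 21 days = Feb 10 2000.
Feb 10 2000 + 21 days = Mar 2 2000.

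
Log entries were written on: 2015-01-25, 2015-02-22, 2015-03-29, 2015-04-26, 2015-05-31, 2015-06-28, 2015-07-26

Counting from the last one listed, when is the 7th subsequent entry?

Every date is a Sunday; gaps 28, 35, 28, 35, 28, 28 days.
Each is the last Sunday of its month (at least one falls on the 29th or later, ruling out '4th Sunday').
Last Sunday of August 2015: 2015-08-30.
Last Sunday of September 2015: 2015-09-27.
October 2015 ends with Sunday 2015-10-25.
November 2015 ends with Sunday 2015-11-29.
December 2015 ends with Sunday 2015-12-27.
Last Sunday of January 2016: 2016-01-31.
February 2016 ends with Sunday 2016-02-28.

2016-02-28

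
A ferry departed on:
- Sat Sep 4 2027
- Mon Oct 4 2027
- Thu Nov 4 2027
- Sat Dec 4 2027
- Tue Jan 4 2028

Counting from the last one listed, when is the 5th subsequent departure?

Gaps: 30, 31, 30, 31 days — not constant. Every event is on the 4th of the month.
Pattern: the 4th of each month.
Next: February 2028 → Fri Feb 4 2028.
March 2028: Sat Mar 4 2028.
April 2028: Tue Apr 4 2028.
Next: May 2028 → Thu May 4 2028.
Next: June 2028 → Sun Jun 4 2028.

Sun Jun 4 2028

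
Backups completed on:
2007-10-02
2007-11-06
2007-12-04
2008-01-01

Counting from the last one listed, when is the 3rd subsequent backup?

2008-04-01

These are Tuesdays at 28- or 35-day spacing (35, 28, 28).
The pattern: 1st Tuesday of the month.
1st Tuesday of February 2008: 2008-02-05.
March 2008 — 1st Tuesday is 2008-03-04.
April 2008 — 1st Tuesday is 2008-04-01.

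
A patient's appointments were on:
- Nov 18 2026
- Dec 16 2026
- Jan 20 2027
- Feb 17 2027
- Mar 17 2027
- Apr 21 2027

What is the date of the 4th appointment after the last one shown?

All dates are Wednesdays, 28, 35, 28, 28, 35 days apart.
Specifically, the 3rd Wednesday of each month.
May 2027 — 3rd Wednesday is May 19 2027.
June 2027 — 3rd Wednesday is Jun 16 2027.
July 2027 — 3rd Wednesday is Jul 21 2027.
3rd Wednesday of August 2027: Aug 18 2027.

Aug 18 2027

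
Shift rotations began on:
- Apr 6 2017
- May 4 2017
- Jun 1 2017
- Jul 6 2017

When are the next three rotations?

All dates are Thursdays, 28, 28, 35 days apart.
Specifically, the 1st Thursday of each month.
1st Thursday of August 2017: Aug 3 2017.
September 2017 — 1st Thursday is Sep 7 2017.
1st Thursday of October 2017: Oct 5 2017.

Aug 3 2017, Sep 7 2017, Oct 5 2017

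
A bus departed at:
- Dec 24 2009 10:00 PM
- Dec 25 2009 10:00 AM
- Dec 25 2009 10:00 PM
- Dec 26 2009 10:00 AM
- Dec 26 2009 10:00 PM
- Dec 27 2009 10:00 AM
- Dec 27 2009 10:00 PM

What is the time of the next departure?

Dec 28 2009 10:00 AM

Spacing: 12, 12, 12, 12, 12, 12 h — constant 12 h.
Dec 27 2009 10:00 PM + 12 h = Dec 28 2009 10:00 AM.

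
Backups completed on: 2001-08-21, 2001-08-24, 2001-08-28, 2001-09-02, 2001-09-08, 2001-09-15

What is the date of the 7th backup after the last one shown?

2001-12-01

The spacing grows by 1 each time: 3, 4, 5, 6, 7 days.
Next gap: 8 days. 2001-09-15 + 8 days = 2001-09-23.
Next gap: 9 days. 2001-09-23 + 9 days = 2001-10-02.
Next gap: 10 days. 2001-10-02 + 10 days = 2001-10-12.
Next gap: 11 days. 2001-10-12 + 11 days = 2001-10-23.
Next gap: 12 days. 2001-10-23 + 12 days = 2001-11-04.
Next gap: 13 days. 2001-11-04 + 13 days = 2001-11-17.
Next gap: 14 days. 2001-11-17 + 14 days = 2001-12-01.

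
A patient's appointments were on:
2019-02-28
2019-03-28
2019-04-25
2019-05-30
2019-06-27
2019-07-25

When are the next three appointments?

2019-08-29, 2019-09-26, 2019-10-31

All Thursdays; the gaps (28, 28, 35, 28, 28) vary with month length.
This is the last Thursday of each month.
August 2019 ends with Thursday 2019-08-29.
Last Thursday of September 2019: 2019-09-26.
October 2019 ends with Thursday 2019-10-31.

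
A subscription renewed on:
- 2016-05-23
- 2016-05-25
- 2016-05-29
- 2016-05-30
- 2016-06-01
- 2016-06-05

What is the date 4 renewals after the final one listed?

The gap pattern 2, 4, 1, 2, 4 repeats every 3 events.
These are the Mondays, Wednesdays and Sundays of each week.
Next Monday: 2016-06-06.
Next Wednesday: 2016-06-08.
Next Sunday: 2016-06-12.
Next Monday: 2016-06-13.

2016-06-13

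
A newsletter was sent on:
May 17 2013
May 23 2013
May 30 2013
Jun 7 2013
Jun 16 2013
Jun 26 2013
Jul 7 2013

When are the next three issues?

Jul 19 2013, Aug 1 2013, Aug 15 2013

Intervals are 6, 7, 8, 9, 10, 11 days — an arithmetic progression with common difference 1.
Next gap: 12 days. Jul 7 2013 + 12 days = Jul 19 2013.
Next gap: 13 days. Jul 19 2013 + 13 days = Aug 1 2013.
Next gap: 14 days. Aug 1 2013 + 14 days = Aug 15 2013.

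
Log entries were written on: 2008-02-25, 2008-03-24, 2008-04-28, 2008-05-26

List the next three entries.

2008-06-23, 2008-07-28, 2008-08-25

All dates are Mondays, 28, 35, 28 days apart.
Specifically, the 4th Monday of each month.
June 2008 — 4th Monday is 2008-06-23.
July 2008 — 4th Monday is 2008-07-28.
August 2008 — 4th Monday is 2008-08-25.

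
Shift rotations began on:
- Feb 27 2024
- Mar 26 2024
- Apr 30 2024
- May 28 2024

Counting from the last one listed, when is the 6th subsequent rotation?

Nov 26 2024

Every date is a Tuesday; gaps 28, 35, 28 days.
Each is the last Tuesday of its month (at least one falls on the 29th or later, ruling out '4th Tuesday').
Last Tuesday of June 2024: Jun 25 2024.
Last Tuesday of July 2024: Jul 30 2024.
August 2024 ends with Tuesday Aug 27 2024.
Last Tuesday of September 2024: Sep 24 2024.
Last Tuesday of October 2024: Oct 29 2024.
November 2024 ends with Tuesday Nov 26 2024.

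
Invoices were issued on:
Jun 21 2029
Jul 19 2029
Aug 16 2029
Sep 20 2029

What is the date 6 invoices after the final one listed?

These are Thursdays at 28- or 35-day spacing (28, 28, 35).
The pattern: 3rd Thursday of the month.
October 2029 — 3rd Thursday is Oct 18 2029.
3rd Thursday of November 2029: Nov 15 2029.
3rd Thursday of December 2029: Dec 20 2029.
3rd Thursday of January 2030: Jan 17 2030.
February 2030 — 3rd Thursday is Feb 21 2030.
3rd Thursday of March 2030: Mar 21 2030.

Mar 21 2030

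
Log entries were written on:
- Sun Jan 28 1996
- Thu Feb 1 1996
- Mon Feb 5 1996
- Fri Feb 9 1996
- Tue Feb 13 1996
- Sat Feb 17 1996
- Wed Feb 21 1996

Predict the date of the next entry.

Every event comes 4 days after the last (4, 4, 4, 4, 4, 4).
Wed Feb 21 1996 + 4 days = Sun Feb 25 1996.

Sun Feb 25 1996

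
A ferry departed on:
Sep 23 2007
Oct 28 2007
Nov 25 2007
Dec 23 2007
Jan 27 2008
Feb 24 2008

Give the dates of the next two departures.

Mar 23 2008, Apr 27 2008

Gaps: 35, 28, 28, 35, 28 days — a mix of 28 and 35. Every date is a Sunday.
Each is the 4th Sunday of its month.
4th Sunday of March 2008: Mar 23 2008.
4th Sunday of April 2008: Apr 27 2008.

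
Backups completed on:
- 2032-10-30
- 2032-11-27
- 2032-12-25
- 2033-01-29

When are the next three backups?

2033-02-26, 2033-03-26, 2033-04-30

All Saturdays; the gaps (28, 28, 35) vary with month length.
This is the last Saturday of each month.
Last Saturday of February 2033: 2033-02-26.
Last Saturday of March 2033: 2033-03-26.
April 2033 ends with Saturday 2033-04-30.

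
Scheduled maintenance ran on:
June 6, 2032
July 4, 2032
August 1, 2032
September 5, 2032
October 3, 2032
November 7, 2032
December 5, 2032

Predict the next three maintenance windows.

Gaps: 28, 28, 35, 28, 35, 28 days — a mix of 28 and 35. Every date is a Sunday.
Each is the 1st Sunday of its month.
January 2033 — 1st Sunday is January 2, 2033.
1st Sunday of February 2033: February 6, 2033.
March 2033 — 1st Sunday is March 6, 2033.

January 2, 2033; February 6, 2033; March 6, 2033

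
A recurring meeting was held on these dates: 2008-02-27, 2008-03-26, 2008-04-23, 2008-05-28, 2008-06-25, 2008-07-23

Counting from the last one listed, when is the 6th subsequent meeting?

2009-01-28

Gaps: 28, 28, 35, 28, 28 days — a mix of 28 and 35. Every date is a Wednesday.
Each is the 4th Wednesday of its month.
4th Wednesday of August 2008: 2008-08-27.
September 2008 — 4th Wednesday is 2008-09-24.
October 2008 — 4th Wednesday is 2008-10-22.
4th Wednesday of November 2008: 2008-11-26.
4th Wednesday of December 2008: 2008-12-24.
4th Wednesday of January 2009: 2009-01-28.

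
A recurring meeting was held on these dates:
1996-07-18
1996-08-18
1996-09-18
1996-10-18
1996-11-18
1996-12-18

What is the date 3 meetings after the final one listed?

Each date is the 18th; the gaps (31, 31, 30, 31, 30) track the month lengths.
The rule is the 18th of each month.
January 1997: 1997-01-18.
Next: February 1997 → 1997-02-18.
March 1997: 1997-03-18.

1997-03-18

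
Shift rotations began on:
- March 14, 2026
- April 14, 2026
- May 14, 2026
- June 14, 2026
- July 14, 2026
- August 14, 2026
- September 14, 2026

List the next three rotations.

October 14, 2026; November 14, 2026; December 14, 2026

Gaps: 31, 30, 31, 30, 31, 31 days — not constant. Every event is on the 14th of the month.
Pattern: the 14th of each month.
October 2026: October 14, 2026.
November 2026: November 14, 2026.
December 2026: December 14, 2026.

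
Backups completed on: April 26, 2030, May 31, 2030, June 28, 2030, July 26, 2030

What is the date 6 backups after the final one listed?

January 31, 2031

All Fridays; the gaps (35, 28, 28) vary with month length.
This is the last Friday of each month.
Last Friday of August 2030: August 30, 2030.
September 2030 ends with Friday September 27, 2030.
October 2030 ends with Friday October 25, 2030.
November 2030 ends with Friday November 29, 2030.
December 2030 ends with Friday December 27, 2030.
Last Friday of January 2031: January 31, 2031.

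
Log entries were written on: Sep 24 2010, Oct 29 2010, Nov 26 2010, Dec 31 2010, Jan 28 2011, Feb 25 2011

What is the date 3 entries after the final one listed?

All Fridays; the gaps (35, 28, 35, 28, 28) vary with month length.
This is the last Friday of each month.
March 2011 ends with Friday Mar 25 2011.
Last Friday of April 2011: Apr 29 2011.
Last Friday of May 2011: May 27 2011.

May 27 2011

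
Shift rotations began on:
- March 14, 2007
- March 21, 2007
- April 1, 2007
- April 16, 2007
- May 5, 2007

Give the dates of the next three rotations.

Intervals are 7, 11, 15, 19 days — an arithmetic progression with common difference 4.
Next gap: 23 days. May 5, 2007 + 23 days = May 28, 2007.
Next gap: 27 days. May 28, 2007 + 27 days = June 24, 2007.
Next gap: 31 days. June 24, 2007 + 31 days = July 25, 2007.

May 28, 2007; June 24, 2007; July 25, 2007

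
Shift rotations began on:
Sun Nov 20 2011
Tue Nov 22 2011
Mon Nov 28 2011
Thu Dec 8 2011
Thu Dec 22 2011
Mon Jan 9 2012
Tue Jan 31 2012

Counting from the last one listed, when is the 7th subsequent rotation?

Gaps: 2, 6, 10, 14, 18, 22 days — each gap is 4 larger than the previous one.
Next gap: 26 days. Tue Jan 31 2012 + 26 days = Sun Feb 26 2012.
Next gap: 30 days. Sun Feb 26 2012 + 30 days = Tue Mar 27 2012.
Next gap: 34 days. Tue Mar 27 2012 + 34 days = Mon Apr 30 2012.
Next gap: 38 days. Mon Apr 30 2012 + 38 days = Thu Jun 7 2012.
Next gap: 42 days. Thu Jun 7 2012 + 42 days = Thu Jul 19 2012.
Next gap: 46 days. Thu Jul 19 2012 + 46 days = Mon Sep 3 2012.
Next gap: 50 days. Mon Sep 3 2012 + 50 days = Tue Oct 23 2012.

Tue Oct 23 2012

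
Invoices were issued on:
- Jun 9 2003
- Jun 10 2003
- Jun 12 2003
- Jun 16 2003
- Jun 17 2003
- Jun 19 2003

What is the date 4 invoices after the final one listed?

Jun 30 2003

Every event lands on a Monday or Tuesday or Thursday (gaps cycle 1, 2, 4, 1, 2).
So the schedule is: every Monday, Tuesday and Thursday.
Next Monday: Jun 23 2003.
Next Tuesday: Jun 24 2003.
The following Thursday is Jun 26 2003.
The following Monday is Jun 30 2003.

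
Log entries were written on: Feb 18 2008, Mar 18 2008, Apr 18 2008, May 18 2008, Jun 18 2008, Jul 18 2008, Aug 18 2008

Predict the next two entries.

Sep 18 2008, Oct 18 2008

Gaps: 29, 31, 30, 31, 30, 31 days — not constant. Every event is on the 18th of the month.
Pattern: the 18th of each month.
September 2008: Sep 18 2008.
October 2008: Oct 18 2008.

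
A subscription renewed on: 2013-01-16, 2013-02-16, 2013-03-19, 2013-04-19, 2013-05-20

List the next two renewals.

2013-06-20, 2013-07-21

Every event comes 31 days after the last (31, 31, 31, 31).
2013-05-20 + 31 days = 2013-06-20.
2013-06-20 + 31 days = 2013-07-21.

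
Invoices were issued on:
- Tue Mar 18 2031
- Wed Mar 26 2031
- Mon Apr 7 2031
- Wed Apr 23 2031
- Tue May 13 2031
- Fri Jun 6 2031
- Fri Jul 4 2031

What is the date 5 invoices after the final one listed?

Tue Jan 20 2032

Intervals are 8, 12, 16, 20, 24, 28 days — an arithmetic progression with common difference 4.
Next gap: 32 days. Fri Jul 4 2031 + 32 days = Tue Aug 5 2031.
Next gap: 36 days. Tue Aug 5 2031 + 36 days = Wed Sep 10 2031.
Next gap: 40 days. Wed Sep 10 2031 + 40 days = Mon Oct 20 2031.
Next gap: 44 days. Mon Oct 20 2031 + 44 days = Wed Dec 3 2031.
Next gap: 48 days. Wed Dec 3 2031 + 48 days = Tue Jan 20 2032.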